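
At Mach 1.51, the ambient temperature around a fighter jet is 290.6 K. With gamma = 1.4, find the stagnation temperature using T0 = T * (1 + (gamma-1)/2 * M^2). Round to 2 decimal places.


Step 1: (gamma-1)/2 = 0.2
Step 2: M^2 = 2.2801
Step 3: 1 + 0.2 * 2.2801 = 1.45602
Step 4: T0 = 290.6 * 1.45602 = 423.12 K

423.12


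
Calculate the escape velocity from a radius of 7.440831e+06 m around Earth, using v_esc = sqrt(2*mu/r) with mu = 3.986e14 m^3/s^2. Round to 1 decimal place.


Step 1: 2*mu/r = 2 * 3.986e14 / 7.440831e+06 = 107138570.9473
Step 2: v_esc = sqrt(107138570.9473) = 10350.8 m/s

10350.8


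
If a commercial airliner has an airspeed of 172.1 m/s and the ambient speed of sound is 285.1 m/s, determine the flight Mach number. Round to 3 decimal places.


Step 1: M = V / a = 172.1 / 285.1
Step 2: M = 0.604

0.604


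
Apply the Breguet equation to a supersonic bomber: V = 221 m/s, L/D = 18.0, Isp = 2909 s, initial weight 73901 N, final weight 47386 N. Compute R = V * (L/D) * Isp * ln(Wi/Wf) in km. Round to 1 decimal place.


Step 1: Coefficient = V * (L/D) * Isp = 221 * 18.0 * 2909 = 11572002.0 m
Step 2: Wi/Wf = 73901 / 47386 = 1.559553
Step 3: ln(1.559553) = 0.4444
Step 4: R = 11572002.0 * 0.4444 = 5142592.3 m = 5142.6 km

5142.6


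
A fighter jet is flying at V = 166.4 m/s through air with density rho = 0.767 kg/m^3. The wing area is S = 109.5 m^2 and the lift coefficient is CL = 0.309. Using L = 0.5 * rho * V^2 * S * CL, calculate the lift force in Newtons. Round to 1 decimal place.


Step 1: Calculate dynamic pressure q = 0.5 * 0.767 * 166.4^2 = 0.5 * 0.767 * 27688.96 = 10618.7162 Pa
Step 2: Multiply by wing area and lift coefficient: L = 10618.7162 * 109.5 * 0.309
Step 3: L = 1162749.4195 * 0.309 = 359289.6 N

359289.6


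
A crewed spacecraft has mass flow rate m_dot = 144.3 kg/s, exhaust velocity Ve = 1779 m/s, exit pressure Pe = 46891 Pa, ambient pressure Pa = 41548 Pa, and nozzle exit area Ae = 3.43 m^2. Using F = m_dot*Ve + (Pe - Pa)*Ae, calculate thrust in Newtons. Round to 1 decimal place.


Step 1: Momentum thrust = m_dot * Ve = 144.3 * 1779 = 256709.7 N
Step 2: Pressure thrust = (Pe - Pa) * Ae = (46891 - 41548) * 3.43 = 18326.49 N
Step 3: Total thrust F = 256709.7 + 18326.49 = 275036.2 N

275036.2


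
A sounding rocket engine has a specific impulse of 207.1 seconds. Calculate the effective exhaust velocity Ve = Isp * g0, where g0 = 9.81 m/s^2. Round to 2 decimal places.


Step 1: Ve = Isp * g0 = 207.1 * 9.81
Step 2: Ve = 2031.65 m/s

2031.65


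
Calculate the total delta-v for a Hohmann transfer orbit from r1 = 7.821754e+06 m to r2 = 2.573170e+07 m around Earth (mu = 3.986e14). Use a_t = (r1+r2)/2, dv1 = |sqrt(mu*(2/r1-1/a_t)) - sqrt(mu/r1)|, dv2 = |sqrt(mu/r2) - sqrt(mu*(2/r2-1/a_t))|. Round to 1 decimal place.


Step 1: Transfer semi-major axis a_t = (7.821754e+06 + 2.573170e+07) / 2 = 1.677673e+07 m
Step 2: v1 (circular at r1) = sqrt(mu/r1) = 7138.66 m/s
Step 3: v_t1 = sqrt(mu*(2/r1 - 1/a_t)) = 8840.91 m/s
Step 4: dv1 = |8840.91 - 7138.66| = 1702.26 m/s
Step 5: v2 (circular at r2) = 3935.81 m/s, v_t2 = 2687.4 m/s
Step 6: dv2 = |3935.81 - 2687.4| = 1248.41 m/s
Step 7: Total delta-v = 1702.26 + 1248.41 = 2950.7 m/s

2950.7


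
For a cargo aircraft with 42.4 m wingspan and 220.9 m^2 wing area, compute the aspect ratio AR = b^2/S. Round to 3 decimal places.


Step 1: b^2 = 42.4^2 = 1797.76
Step 2: AR = 1797.76 / 220.9 = 8.138

8.138


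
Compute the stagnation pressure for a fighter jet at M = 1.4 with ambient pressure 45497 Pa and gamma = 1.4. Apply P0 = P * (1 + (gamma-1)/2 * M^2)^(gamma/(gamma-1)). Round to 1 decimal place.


Step 1: (gamma-1)/2 * M^2 = 0.2 * 1.96 = 0.392
Step 2: 1 + 0.392 = 1.392
Step 3: Exponent gamma/(gamma-1) = 3.5
Step 4: P0 = 45497 * 1.392^3.5 = 144783.8 Pa

144783.8


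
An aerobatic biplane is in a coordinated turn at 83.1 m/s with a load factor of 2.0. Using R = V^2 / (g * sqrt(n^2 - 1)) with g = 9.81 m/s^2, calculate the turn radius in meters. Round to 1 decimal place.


Step 1: V^2 = 83.1^2 = 6905.61
Step 2: n^2 - 1 = 2.0^2 - 1 = 3.0
Step 3: sqrt(3.0) = 1.732051
Step 4: R = 6905.61 / (9.81 * 1.732051) = 406.4 m

406.4


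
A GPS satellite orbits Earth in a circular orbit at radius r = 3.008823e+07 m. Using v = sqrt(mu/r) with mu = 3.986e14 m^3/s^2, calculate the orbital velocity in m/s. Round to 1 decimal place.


Step 1: mu / r = 3.986e14 / 3.008823e+07 = 13247705.1658
Step 2: v = sqrt(13247705.1658) = 3639.7 m/s

3639.7


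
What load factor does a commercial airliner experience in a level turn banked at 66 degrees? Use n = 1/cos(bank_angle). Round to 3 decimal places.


Step 1: Convert 66 degrees to radians = 1.151917
Step 2: cos(66 deg) = 0.406737
Step 3: n = 1 / 0.406737 = 2.459

2.459


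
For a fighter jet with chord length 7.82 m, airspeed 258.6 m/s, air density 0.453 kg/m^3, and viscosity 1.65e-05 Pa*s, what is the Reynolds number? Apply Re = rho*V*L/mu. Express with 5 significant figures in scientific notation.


Step 1: Numerator = rho * V * L = 0.453 * 258.6 * 7.82 = 916.080156
Step 2: Re = 916.080156 / 1.65e-05
Step 3: Re = 5.5520e+07

5.5520e+07


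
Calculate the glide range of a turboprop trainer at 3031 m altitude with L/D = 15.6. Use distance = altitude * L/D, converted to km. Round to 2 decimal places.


Step 1: Glide distance = altitude * L/D = 3031 * 15.6 = 47283.6 m
Step 2: Convert to km: 47283.6 / 1000 = 47.28 km

47.28


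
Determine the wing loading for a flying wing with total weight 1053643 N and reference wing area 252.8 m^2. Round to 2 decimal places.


Step 1: Wing loading = W / S = 1053643 / 252.8
Step 2: Wing loading = 4167.89 N/m^2

4167.89


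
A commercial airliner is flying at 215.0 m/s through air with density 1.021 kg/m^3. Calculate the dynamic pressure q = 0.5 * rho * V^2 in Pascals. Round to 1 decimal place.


Step 1: V^2 = 215.0^2 = 46225.0
Step 2: q = 0.5 * 1.021 * 46225.0
Step 3: q = 23597.9 Pa

23597.9


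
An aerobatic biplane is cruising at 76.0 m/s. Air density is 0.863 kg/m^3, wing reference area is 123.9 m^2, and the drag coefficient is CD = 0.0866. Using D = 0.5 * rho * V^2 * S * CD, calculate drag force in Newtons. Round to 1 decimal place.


Step 1: Dynamic pressure q = 0.5 * 0.863 * 76.0^2 = 2492.344 Pa
Step 2: Drag D = q * S * CD = 2492.344 * 123.9 * 0.0866
Step 3: D = 26742.2 N

26742.2


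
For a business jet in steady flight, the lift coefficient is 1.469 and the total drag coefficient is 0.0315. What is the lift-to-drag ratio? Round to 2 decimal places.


Step 1: L/D = CL / CD = 1.469 / 0.0315
Step 2: L/D = 46.63

46.63


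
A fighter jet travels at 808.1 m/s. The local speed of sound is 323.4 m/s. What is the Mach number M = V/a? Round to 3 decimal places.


Step 1: M = V / a = 808.1 / 323.4
Step 2: M = 2.499

2.499


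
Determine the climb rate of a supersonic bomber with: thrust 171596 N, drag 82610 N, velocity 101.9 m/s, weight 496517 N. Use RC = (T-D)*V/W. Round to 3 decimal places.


Step 1: Excess thrust = T - D = 171596 - 82610 = 88986 N
Step 2: Excess power = 88986 * 101.9 = 9067673.4 W
Step 3: RC = 9067673.4 / 496517 = 18.263 m/s

18.263


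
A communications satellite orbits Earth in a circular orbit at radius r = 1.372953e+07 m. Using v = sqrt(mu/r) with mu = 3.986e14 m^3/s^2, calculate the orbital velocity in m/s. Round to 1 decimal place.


Step 1: mu / r = 3.986e14 / 1.372953e+07 = 29032312.1039
Step 2: v = sqrt(29032312.1039) = 5388.2 m/s

5388.2


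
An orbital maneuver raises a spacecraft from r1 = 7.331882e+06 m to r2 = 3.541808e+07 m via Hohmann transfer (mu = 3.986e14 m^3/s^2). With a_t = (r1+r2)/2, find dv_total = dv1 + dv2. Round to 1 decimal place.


Step 1: Transfer semi-major axis a_t = (7.331882e+06 + 3.541808e+07) / 2 = 2.137498e+07 m
Step 2: v1 (circular at r1) = sqrt(mu/r1) = 7373.28 m/s
Step 3: v_t1 = sqrt(mu*(2/r1 - 1/a_t)) = 9491.19 m/s
Step 4: dv1 = |9491.19 - 7373.28| = 2117.9 m/s
Step 5: v2 (circular at r2) = 3354.72 m/s, v_t2 = 1964.77 m/s
Step 6: dv2 = |3354.72 - 1964.77| = 1389.95 m/s
Step 7: Total delta-v = 2117.9 + 1389.95 = 3507.9 m/s

3507.9


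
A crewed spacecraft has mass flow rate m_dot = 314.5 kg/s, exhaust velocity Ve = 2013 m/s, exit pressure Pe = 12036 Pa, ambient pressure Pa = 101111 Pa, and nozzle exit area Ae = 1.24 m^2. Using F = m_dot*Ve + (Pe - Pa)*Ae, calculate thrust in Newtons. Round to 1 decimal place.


Step 1: Momentum thrust = m_dot * Ve = 314.5 * 2013 = 633088.5 N
Step 2: Pressure thrust = (Pe - Pa) * Ae = (12036 - 101111) * 1.24 = -110453.00 N
Step 3: Total thrust F = 633088.5 + -110453.00 = 522635.5 N

522635.5


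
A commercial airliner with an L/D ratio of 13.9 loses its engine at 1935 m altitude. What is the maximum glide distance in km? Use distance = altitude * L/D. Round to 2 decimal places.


Step 1: Glide distance = altitude * L/D = 1935 * 13.9 = 26896.5 m
Step 2: Convert to km: 26896.5 / 1000 = 26.90 km

26.90


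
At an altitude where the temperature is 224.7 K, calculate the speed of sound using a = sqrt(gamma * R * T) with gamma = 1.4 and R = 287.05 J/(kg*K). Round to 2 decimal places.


Step 1: gamma * R * T = 1.4 * 287.05 * 224.7 = 90300.189
Step 2: a = sqrt(90300.189) = 300.50 m/s

300.50


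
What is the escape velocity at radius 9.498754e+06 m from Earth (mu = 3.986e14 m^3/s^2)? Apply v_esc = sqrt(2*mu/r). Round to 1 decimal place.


Step 1: 2*mu/r = 2 * 3.986e14 / 9.498754e+06 = 83926797.1357
Step 2: v_esc = sqrt(83926797.1357) = 9161.2 m/s

9161.2


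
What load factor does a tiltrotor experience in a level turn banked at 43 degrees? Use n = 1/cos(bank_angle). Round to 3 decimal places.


Step 1: Convert 43 degrees to radians = 0.750492
Step 2: cos(43 deg) = 0.731354
Step 3: n = 1 / 0.731354 = 1.367

1.367


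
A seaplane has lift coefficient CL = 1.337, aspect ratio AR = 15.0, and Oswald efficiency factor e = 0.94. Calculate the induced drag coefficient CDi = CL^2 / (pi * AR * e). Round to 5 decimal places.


Step 1: CL^2 = 1.337^2 = 1.787569
Step 2: pi * AR * e = 3.14159 * 15.0 * 0.94 = 44.296456
Step 3: CDi = 1.787569 / 44.296456 = 0.04035

0.04035


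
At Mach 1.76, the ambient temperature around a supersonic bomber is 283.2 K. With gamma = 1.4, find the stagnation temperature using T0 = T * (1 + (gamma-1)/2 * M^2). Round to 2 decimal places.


Step 1: (gamma-1)/2 = 0.2
Step 2: M^2 = 3.0976
Step 3: 1 + 0.2 * 3.0976 = 1.61952
Step 4: T0 = 283.2 * 1.61952 = 458.65 K

458.65


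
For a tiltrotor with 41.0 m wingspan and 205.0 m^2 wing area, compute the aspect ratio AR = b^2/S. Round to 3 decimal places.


Step 1: b^2 = 41.0^2 = 1681.0
Step 2: AR = 1681.0 / 205.0 = 8.200

8.200


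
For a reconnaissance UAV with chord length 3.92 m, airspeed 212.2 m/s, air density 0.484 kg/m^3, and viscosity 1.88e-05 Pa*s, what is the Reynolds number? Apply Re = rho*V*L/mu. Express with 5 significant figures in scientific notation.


Step 1: Numerator = rho * V * L = 0.484 * 212.2 * 3.92 = 402.602816
Step 2: Re = 402.602816 / 1.88e-05
Step 3: Re = 2.1415e+07

2.1415e+07


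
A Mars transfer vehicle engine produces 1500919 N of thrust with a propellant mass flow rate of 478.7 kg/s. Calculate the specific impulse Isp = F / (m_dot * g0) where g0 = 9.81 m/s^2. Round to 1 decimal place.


Step 1: m_dot * g0 = 478.7 * 9.81 = 4696.05
Step 2: Isp = 1500919 / 4696.05 = 319.6 s

319.6


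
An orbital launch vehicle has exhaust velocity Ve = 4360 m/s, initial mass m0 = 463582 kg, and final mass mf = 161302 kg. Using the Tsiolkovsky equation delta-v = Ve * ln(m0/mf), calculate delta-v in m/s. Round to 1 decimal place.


Step 1: Mass ratio m0/mf = 463582 / 161302 = 2.874
Step 2: ln(2.874) = 1.055705
Step 3: delta-v = 4360 * 1.055705 = 4602.9 m/s

4602.9


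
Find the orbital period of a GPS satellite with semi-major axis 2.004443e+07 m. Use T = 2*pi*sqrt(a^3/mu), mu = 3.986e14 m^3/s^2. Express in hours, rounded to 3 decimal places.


Step 1: a^3 / mu = 8.053435e+21 / 3.986e14 = 2.020430e+07
Step 2: sqrt(2.020430e+07) = 4494.9195 s
Step 3: T = 2*pi * 4494.9195 = 28242.41 s
Step 4: T in hours = 28242.41 / 3600 = 7.845 hours

7.845


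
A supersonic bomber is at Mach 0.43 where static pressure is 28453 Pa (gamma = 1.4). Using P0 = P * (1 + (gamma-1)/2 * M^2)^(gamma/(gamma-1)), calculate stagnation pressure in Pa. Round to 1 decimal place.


Step 1: (gamma-1)/2 * M^2 = 0.2 * 0.1849 = 0.03698
Step 2: 1 + 0.03698 = 1.03698
Step 3: Exponent gamma/(gamma-1) = 3.5
Step 4: P0 = 28453 * 1.03698^3.5 = 32309.1 Pa

32309.1


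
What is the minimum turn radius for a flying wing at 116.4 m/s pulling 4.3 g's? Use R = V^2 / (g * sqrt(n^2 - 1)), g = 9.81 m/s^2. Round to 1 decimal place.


Step 1: V^2 = 116.4^2 = 13548.96
Step 2: n^2 - 1 = 4.3^2 - 1 = 17.49
Step 3: sqrt(17.49) = 4.182105
Step 4: R = 13548.96 / (9.81 * 4.182105) = 330.2 m

330.2


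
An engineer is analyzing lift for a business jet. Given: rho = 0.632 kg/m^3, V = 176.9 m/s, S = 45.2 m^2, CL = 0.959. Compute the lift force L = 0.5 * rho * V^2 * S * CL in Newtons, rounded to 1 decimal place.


Step 1: Calculate dynamic pressure q = 0.5 * 0.632 * 176.9^2 = 0.5 * 0.632 * 31293.61 = 9888.7808 Pa
Step 2: Multiply by wing area and lift coefficient: L = 9888.7808 * 45.2 * 0.959
Step 3: L = 446972.8904 * 0.959 = 428647.0 N

428647.0


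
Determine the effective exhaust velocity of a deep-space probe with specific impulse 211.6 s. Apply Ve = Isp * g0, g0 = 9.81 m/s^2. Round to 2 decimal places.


Step 1: Ve = Isp * g0 = 211.6 * 9.81
Step 2: Ve = 2075.80 m/s

2075.80


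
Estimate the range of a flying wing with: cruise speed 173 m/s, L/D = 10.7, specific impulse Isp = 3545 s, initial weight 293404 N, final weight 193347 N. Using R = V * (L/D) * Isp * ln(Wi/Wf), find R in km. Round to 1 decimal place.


Step 1: Coefficient = V * (L/D) * Isp = 173 * 10.7 * 3545 = 6562149.5 m
Step 2: Wi/Wf = 293404 / 193347 = 1.5175
Step 3: ln(1.5175) = 0.417064
Step 4: R = 6562149.5 * 0.417064 = 2736836.3 m = 2736.8 km

2736.8


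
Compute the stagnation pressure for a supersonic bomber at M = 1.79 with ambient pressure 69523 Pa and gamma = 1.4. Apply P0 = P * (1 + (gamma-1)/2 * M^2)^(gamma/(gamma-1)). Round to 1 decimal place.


Step 1: (gamma-1)/2 * M^2 = 0.2 * 3.2041 = 0.64082
Step 2: 1 + 0.64082 = 1.64082
Step 3: Exponent gamma/(gamma-1) = 3.5
Step 4: P0 = 69523 * 1.64082^3.5 = 393406.7 Pa

393406.7


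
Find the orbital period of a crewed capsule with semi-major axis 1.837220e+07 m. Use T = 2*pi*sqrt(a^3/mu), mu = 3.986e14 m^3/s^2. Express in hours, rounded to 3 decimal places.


Step 1: a^3 / mu = 6.201311e+21 / 3.986e14 = 1.555773e+07
Step 2: sqrt(1.555773e+07) = 3944.3287 s
Step 3: T = 2*pi * 3944.3287 = 24782.95 s
Step 4: T in hours = 24782.95 / 3600 = 6.884 hours

6.884


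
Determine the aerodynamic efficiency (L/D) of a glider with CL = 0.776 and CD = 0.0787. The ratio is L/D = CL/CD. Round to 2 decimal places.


Step 1: L/D = CL / CD = 0.776 / 0.0787
Step 2: L/D = 9.86

9.86


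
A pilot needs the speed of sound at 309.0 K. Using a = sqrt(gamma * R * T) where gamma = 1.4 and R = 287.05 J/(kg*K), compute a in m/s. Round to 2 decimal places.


Step 1: gamma * R * T = 1.4 * 287.05 * 309.0 = 124177.83
Step 2: a = sqrt(124177.83) = 352.39 m/s

352.39


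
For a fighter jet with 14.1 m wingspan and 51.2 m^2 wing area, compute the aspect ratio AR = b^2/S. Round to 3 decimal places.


Step 1: b^2 = 14.1^2 = 198.81
Step 2: AR = 198.81 / 51.2 = 3.883

3.883


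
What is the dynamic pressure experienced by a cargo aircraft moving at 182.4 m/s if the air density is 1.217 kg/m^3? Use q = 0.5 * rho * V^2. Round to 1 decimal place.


Step 1: V^2 = 182.4^2 = 33269.76
Step 2: q = 0.5 * 1.217 * 33269.76
Step 3: q = 20244.6 Pa

20244.6


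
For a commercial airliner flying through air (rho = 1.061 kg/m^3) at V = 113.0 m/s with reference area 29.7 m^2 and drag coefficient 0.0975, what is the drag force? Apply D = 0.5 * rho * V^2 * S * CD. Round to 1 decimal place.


Step 1: Dynamic pressure q = 0.5 * 1.061 * 113.0^2 = 6773.9545 Pa
Step 2: Drag D = q * S * CD = 6773.9545 * 29.7 * 0.0975
Step 3: D = 19615.7 N

19615.7


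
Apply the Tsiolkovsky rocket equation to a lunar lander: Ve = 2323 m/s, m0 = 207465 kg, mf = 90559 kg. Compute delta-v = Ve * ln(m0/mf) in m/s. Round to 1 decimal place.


Step 1: Mass ratio m0/mf = 207465 / 90559 = 2.290937
Step 2: ln(2.290937) = 0.828961
Step 3: delta-v = 2323 * 0.828961 = 1925.7 m/s

1925.7


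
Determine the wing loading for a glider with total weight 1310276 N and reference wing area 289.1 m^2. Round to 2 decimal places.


Step 1: Wing loading = W / S = 1310276 / 289.1
Step 2: Wing loading = 4532.26 N/m^2

4532.26


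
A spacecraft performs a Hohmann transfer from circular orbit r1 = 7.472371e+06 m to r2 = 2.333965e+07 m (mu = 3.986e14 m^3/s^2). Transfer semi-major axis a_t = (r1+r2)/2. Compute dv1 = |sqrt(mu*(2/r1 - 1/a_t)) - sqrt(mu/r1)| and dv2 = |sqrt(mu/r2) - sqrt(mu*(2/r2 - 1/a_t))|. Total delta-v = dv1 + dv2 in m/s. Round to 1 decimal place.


Step 1: Transfer semi-major axis a_t = (7.472371e+06 + 2.333965e+07) / 2 = 1.540601e+07 m
Step 2: v1 (circular at r1) = sqrt(mu/r1) = 7303.64 m/s
Step 3: v_t1 = sqrt(mu*(2/r1 - 1/a_t)) = 8989.62 m/s
Step 4: dv1 = |8989.62 - 7303.64| = 1685.98 m/s
Step 5: v2 (circular at r2) = 4132.58 m/s, v_t2 = 2878.1 m/s
Step 6: dv2 = |4132.58 - 2878.1| = 1254.48 m/s
Step 7: Total delta-v = 1685.98 + 1254.48 = 2940.5 m/s

2940.5


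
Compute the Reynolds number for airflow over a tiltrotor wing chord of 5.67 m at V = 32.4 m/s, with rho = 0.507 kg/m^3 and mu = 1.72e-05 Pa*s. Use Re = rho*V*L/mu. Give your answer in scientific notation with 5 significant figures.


Step 1: Numerator = rho * V * L = 0.507 * 32.4 * 5.67 = 93.139956
Step 2: Re = 93.139956 / 1.72e-05
Step 3: Re = 5.4151e+06

5.4151e+06


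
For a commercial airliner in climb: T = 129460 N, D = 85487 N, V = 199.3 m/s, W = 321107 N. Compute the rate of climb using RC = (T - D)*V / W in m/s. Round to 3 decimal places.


Step 1: Excess thrust = T - D = 129460 - 85487 = 43973 N
Step 2: Excess power = 43973 * 199.3 = 8763818.9 W
Step 3: RC = 8763818.9 / 321107 = 27.293 m/s

27.293


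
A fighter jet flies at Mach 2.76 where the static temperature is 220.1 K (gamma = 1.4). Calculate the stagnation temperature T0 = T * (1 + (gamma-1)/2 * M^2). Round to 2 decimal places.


Step 1: (gamma-1)/2 = 0.2
Step 2: M^2 = 7.6176
Step 3: 1 + 0.2 * 7.6176 = 2.52352
Step 4: T0 = 220.1 * 2.52352 = 555.43 K

555.43


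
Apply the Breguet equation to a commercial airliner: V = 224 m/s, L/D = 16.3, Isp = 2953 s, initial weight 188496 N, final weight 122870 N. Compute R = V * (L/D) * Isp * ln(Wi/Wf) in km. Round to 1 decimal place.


Step 1: Coefficient = V * (L/D) * Isp = 224 * 16.3 * 2953 = 10781993.6 m
Step 2: Wi/Wf = 188496 / 122870 = 1.534109
Step 3: ln(1.534109) = 0.42795
Step 4: R = 10781993.6 * 0.42795 = 4614153.1 m = 4614.2 km

4614.2


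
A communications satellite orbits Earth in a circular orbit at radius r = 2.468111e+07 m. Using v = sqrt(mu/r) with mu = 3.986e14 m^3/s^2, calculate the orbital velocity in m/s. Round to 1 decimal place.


Step 1: mu / r = 3.986e14 / 2.468111e+07 = 16150002.978
Step 2: v = sqrt(16150002.978) = 4018.7 m/s

4018.7


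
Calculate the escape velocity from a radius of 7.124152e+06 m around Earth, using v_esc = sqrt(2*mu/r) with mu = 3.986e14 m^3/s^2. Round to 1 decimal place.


Step 1: 2*mu/r = 2 * 3.986e14 / 7.124152e+06 = 111901037.4849
Step 2: v_esc = sqrt(111901037.4849) = 10578.3 m/s

10578.3


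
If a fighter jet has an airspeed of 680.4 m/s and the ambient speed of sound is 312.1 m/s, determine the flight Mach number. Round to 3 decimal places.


Step 1: M = V / a = 680.4 / 312.1
Step 2: M = 2.180

2.180


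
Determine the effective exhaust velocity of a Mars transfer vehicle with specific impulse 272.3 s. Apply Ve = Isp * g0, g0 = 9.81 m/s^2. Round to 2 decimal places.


Step 1: Ve = Isp * g0 = 272.3 * 9.81
Step 2: Ve = 2671.26 m/s

2671.26


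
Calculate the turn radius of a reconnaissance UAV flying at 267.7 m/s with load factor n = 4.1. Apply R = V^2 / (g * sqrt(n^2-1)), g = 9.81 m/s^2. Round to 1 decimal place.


Step 1: V^2 = 267.7^2 = 71663.29
Step 2: n^2 - 1 = 4.1^2 - 1 = 15.81
Step 3: sqrt(15.81) = 3.976179
Step 4: R = 71663.29 / (9.81 * 3.976179) = 1837.2 m

1837.2


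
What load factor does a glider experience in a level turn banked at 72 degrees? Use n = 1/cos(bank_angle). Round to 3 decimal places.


Step 1: Convert 72 degrees to radians = 1.256637
Step 2: cos(72 deg) = 0.309017
Step 3: n = 1 / 0.309017 = 3.236

3.236


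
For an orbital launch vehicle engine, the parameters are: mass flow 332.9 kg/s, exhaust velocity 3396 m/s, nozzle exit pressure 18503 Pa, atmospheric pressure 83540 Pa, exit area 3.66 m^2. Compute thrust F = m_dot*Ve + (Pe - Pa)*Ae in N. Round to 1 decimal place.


Step 1: Momentum thrust = m_dot * Ve = 332.9 * 3396 = 1130528.4 N
Step 2: Pressure thrust = (Pe - Pa) * Ae = (18503 - 83540) * 3.66 = -238035.42 N
Step 3: Total thrust F = 1130528.4 + -238035.42 = 892493.0 N

892493.0


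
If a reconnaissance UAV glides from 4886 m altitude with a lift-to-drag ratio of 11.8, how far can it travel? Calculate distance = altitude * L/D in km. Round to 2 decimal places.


Step 1: Glide distance = altitude * L/D = 4886 * 11.8 = 57654.8 m
Step 2: Convert to km: 57654.8 / 1000 = 57.65 km

57.65


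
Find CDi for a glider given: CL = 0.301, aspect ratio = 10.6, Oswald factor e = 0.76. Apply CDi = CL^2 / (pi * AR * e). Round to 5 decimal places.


Step 1: CL^2 = 0.301^2 = 0.090601
Step 2: pi * AR * e = 3.14159 * 10.6 * 0.76 = 25.30867
Step 3: CDi = 0.090601 / 25.30867 = 0.00358

0.00358


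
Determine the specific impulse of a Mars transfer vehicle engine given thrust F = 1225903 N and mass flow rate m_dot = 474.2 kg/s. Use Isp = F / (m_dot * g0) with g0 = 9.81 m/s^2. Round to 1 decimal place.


Step 1: m_dot * g0 = 474.2 * 9.81 = 4651.9
Step 2: Isp = 1225903 / 4651.9 = 263.5 s

263.5


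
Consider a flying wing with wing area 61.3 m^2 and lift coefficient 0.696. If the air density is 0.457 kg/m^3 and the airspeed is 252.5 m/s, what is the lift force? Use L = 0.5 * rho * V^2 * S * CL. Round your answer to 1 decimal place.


Step 1: Calculate dynamic pressure q = 0.5 * 0.457 * 252.5^2 = 0.5 * 0.457 * 63756.25 = 14568.3031 Pa
Step 2: Multiply by wing area and lift coefficient: L = 14568.3031 * 61.3 * 0.696
Step 3: L = 893036.9816 * 0.696 = 621553.7 N

621553.7


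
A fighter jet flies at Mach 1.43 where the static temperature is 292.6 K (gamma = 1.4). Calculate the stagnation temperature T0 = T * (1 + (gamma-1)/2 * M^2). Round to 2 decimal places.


Step 1: (gamma-1)/2 = 0.2
Step 2: M^2 = 2.0449
Step 3: 1 + 0.2 * 2.0449 = 1.40898
Step 4: T0 = 292.6 * 1.40898 = 412.27 K

412.27


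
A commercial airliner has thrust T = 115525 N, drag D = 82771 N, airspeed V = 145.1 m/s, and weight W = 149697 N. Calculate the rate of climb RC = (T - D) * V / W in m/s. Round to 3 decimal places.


Step 1: Excess thrust = T - D = 115525 - 82771 = 32754 N
Step 2: Excess power = 32754 * 145.1 = 4752605.4 W
Step 3: RC = 4752605.4 / 149697 = 31.748 m/s

31.748


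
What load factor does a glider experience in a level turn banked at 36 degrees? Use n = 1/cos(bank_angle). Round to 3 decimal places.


Step 1: Convert 36 degrees to radians = 0.628319
Step 2: cos(36 deg) = 0.809017
Step 3: n = 1 / 0.809017 = 1.236

1.236


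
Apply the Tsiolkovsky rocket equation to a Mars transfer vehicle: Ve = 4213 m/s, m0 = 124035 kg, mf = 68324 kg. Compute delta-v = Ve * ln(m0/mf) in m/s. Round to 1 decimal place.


Step 1: Mass ratio m0/mf = 124035 / 68324 = 1.815394
Step 2: ln(1.815394) = 0.596303
Step 3: delta-v = 4213 * 0.596303 = 2512.2 m/s

2512.2


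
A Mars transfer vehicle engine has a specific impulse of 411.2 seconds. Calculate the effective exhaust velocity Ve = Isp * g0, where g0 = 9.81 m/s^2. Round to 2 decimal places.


Step 1: Ve = Isp * g0 = 411.2 * 9.81
Step 2: Ve = 4033.87 m/s

4033.87


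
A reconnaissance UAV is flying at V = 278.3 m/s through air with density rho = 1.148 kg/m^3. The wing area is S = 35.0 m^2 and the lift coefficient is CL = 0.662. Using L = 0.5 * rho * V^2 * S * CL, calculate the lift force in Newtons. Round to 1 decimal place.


Step 1: Calculate dynamic pressure q = 0.5 * 1.148 * 278.3^2 = 0.5 * 1.148 * 77450.89 = 44456.8109 Pa
Step 2: Multiply by wing area and lift coefficient: L = 44456.8109 * 35.0 * 0.662
Step 3: L = 1555988.3801 * 0.662 = 1030064.3 N

1030064.3


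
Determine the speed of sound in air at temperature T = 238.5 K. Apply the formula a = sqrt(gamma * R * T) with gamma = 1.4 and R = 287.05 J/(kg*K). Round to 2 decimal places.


Step 1: gamma * R * T = 1.4 * 287.05 * 238.5 = 95845.995
Step 2: a = sqrt(95845.995) = 309.59 m/s

309.59


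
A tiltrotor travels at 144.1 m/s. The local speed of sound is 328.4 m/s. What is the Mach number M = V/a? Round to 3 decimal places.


Step 1: M = V / a = 144.1 / 328.4
Step 2: M = 0.439

0.439


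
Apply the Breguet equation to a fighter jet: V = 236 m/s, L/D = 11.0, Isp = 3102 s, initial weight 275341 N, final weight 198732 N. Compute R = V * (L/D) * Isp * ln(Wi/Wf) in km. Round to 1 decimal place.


Step 1: Coefficient = V * (L/D) * Isp = 236 * 11.0 * 3102 = 8052792.0 m
Step 2: Wi/Wf = 275341 / 198732 = 1.385489
Step 3: ln(1.385489) = 0.326053
Step 4: R = 8052792.0 * 0.326053 = 2625638.2 m = 2625.6 km

2625.6


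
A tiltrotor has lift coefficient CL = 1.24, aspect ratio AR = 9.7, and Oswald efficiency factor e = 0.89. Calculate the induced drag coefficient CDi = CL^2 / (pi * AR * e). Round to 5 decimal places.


Step 1: CL^2 = 1.24^2 = 1.5376
Step 2: pi * AR * e = 3.14159 * 9.7 * 0.89 = 27.121369
Step 3: CDi = 1.5376 / 27.121369 = 0.05669

0.05669


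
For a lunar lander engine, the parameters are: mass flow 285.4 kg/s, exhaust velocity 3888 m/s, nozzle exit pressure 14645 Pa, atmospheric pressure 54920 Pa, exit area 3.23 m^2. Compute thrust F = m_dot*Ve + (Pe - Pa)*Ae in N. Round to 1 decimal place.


Step 1: Momentum thrust = m_dot * Ve = 285.4 * 3888 = 1109635.2 N
Step 2: Pressure thrust = (Pe - Pa) * Ae = (14645 - 54920) * 3.23 = -130088.25 N
Step 3: Total thrust F = 1109635.2 + -130088.25 = 979547.0 N

979547.0


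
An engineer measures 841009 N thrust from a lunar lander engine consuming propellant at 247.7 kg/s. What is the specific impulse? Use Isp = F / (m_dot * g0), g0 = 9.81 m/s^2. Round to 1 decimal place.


Step 1: m_dot * g0 = 247.7 * 9.81 = 2429.94
Step 2: Isp = 841009 / 2429.94 = 346.1 s

346.1


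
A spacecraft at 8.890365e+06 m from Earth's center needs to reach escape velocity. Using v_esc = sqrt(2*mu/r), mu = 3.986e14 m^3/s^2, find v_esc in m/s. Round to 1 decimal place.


Step 1: 2*mu/r = 2 * 3.986e14 / 8.890365e+06 = 89670109.1575
Step 2: v_esc = sqrt(89670109.1575) = 9469.4 m/s

9469.4


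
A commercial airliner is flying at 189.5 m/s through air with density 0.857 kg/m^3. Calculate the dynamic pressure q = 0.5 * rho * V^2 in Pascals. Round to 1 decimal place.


Step 1: V^2 = 189.5^2 = 35910.25
Step 2: q = 0.5 * 0.857 * 35910.25
Step 3: q = 15387.5 Pa

15387.5


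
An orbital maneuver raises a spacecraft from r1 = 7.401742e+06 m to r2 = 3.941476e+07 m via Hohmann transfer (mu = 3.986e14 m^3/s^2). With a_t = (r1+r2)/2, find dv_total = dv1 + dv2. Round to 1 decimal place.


Step 1: Transfer semi-major axis a_t = (7.401742e+06 + 3.941476e+07) / 2 = 2.340825e+07 m
Step 2: v1 (circular at r1) = sqrt(mu/r1) = 7338.4 m/s
Step 3: v_t1 = sqrt(mu*(2/r1 - 1/a_t)) = 9522.4 m/s
Step 4: dv1 = |9522.4 - 7338.4| = 2184.0 m/s
Step 5: v2 (circular at r2) = 3180.09 m/s, v_t2 = 1788.22 m/s
Step 6: dv2 = |3180.09 - 1788.22| = 1391.87 m/s
Step 7: Total delta-v = 2184.0 + 1391.87 = 3575.9 m/s

3575.9


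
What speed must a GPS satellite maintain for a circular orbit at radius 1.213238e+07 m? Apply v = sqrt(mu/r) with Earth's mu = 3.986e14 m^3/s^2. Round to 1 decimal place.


Step 1: mu / r = 3.986e14 / 1.213238e+07 = 32854229.7554
Step 2: v = sqrt(32854229.7554) = 5731.9 m/s

5731.9


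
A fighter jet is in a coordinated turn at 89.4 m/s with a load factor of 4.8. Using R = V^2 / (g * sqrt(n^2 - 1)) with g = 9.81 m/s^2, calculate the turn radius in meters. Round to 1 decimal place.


Step 1: V^2 = 89.4^2 = 7992.36
Step 2: n^2 - 1 = 4.8^2 - 1 = 22.04
Step 3: sqrt(22.04) = 4.694678
Step 4: R = 7992.36 / (9.81 * 4.694678) = 173.5 m

173.5


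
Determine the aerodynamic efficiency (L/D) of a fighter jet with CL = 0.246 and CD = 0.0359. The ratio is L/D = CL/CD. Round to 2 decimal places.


Step 1: L/D = CL / CD = 0.246 / 0.0359
Step 2: L/D = 6.85

6.85


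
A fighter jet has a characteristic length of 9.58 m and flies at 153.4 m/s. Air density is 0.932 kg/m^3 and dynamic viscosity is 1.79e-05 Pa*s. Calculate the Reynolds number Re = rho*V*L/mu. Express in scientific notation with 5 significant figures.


Step 1: Numerator = rho * V * L = 0.932 * 153.4 * 9.58 = 1369.641104
Step 2: Re = 1369.641104 / 1.79e-05
Step 3: Re = 7.6516e+07

7.6516e+07


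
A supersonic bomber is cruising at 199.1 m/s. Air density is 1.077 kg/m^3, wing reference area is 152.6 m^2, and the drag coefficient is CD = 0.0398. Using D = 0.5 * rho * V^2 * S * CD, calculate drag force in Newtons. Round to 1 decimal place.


Step 1: Dynamic pressure q = 0.5 * 1.077 * 199.1^2 = 21346.5762 Pa
Step 2: Drag D = q * S * CD = 21346.5762 * 152.6 * 0.0398
Step 3: D = 129648.0 N

129648.0


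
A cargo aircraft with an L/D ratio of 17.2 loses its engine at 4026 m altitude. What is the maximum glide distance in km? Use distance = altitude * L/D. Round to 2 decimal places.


Step 1: Glide distance = altitude * L/D = 4026 * 17.2 = 69247.2 m
Step 2: Convert to km: 69247.2 / 1000 = 69.25 km

69.25


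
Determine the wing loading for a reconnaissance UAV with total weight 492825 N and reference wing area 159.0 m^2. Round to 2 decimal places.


Step 1: Wing loading = W / S = 492825 / 159.0
Step 2: Wing loading = 3099.53 N/m^2

3099.53


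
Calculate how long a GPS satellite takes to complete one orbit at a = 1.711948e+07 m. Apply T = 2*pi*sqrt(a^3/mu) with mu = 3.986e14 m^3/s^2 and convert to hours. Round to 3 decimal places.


Step 1: a^3 / mu = 5.017319e+21 / 3.986e14 = 1.258735e+07
Step 2: sqrt(1.258735e+07) = 3547.866 s
Step 3: T = 2*pi * 3547.866 = 22291.9 s
Step 4: T in hours = 22291.9 / 3600 = 6.192 hours

6.192


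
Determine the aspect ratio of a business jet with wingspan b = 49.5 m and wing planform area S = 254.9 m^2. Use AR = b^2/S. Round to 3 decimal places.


Step 1: b^2 = 49.5^2 = 2450.25
Step 2: AR = 2450.25 / 254.9 = 9.613

9.613


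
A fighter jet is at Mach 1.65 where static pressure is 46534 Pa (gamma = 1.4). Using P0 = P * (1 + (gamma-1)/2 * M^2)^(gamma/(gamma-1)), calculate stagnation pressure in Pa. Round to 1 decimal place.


Step 1: (gamma-1)/2 * M^2 = 0.2 * 2.7225 = 0.5445
Step 2: 1 + 0.5445 = 1.5445
Step 3: Exponent gamma/(gamma-1) = 3.5
Step 4: P0 = 46534 * 1.5445^3.5 = 213072.8 Pa

213072.8


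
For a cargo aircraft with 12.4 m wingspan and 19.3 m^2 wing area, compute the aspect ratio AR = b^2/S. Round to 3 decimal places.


Step 1: b^2 = 12.4^2 = 153.76
Step 2: AR = 153.76 / 19.3 = 7.967

7.967


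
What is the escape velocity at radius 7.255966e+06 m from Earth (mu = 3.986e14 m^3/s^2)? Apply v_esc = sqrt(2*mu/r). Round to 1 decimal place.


Step 1: 2*mu/r = 2 * 3.986e14 / 7.255966e+06 = 109868210.5181
Step 2: v_esc = sqrt(109868210.5181) = 10481.8 m/s

10481.8


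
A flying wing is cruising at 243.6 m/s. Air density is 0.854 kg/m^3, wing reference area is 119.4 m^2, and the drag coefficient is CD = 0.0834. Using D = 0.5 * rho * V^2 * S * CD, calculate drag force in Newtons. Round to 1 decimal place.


Step 1: Dynamic pressure q = 0.5 * 0.854 * 243.6^2 = 25338.5899 Pa
Step 2: Drag D = q * S * CD = 25338.5899 * 119.4 * 0.0834
Step 3: D = 252320.7 N

252320.7


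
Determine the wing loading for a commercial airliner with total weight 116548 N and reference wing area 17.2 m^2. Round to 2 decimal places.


Step 1: Wing loading = W / S = 116548 / 17.2
Step 2: Wing loading = 6776.05 N/m^2

6776.05


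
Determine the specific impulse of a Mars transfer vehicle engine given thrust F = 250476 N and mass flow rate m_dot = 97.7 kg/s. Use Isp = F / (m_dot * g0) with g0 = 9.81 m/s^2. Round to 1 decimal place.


Step 1: m_dot * g0 = 97.7 * 9.81 = 958.44
Step 2: Isp = 250476 / 958.44 = 261.3 s

261.3


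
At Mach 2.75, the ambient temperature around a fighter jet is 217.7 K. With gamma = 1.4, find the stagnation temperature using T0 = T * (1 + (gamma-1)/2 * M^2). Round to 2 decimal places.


Step 1: (gamma-1)/2 = 0.2
Step 2: M^2 = 7.5625
Step 3: 1 + 0.2 * 7.5625 = 2.5125
Step 4: T0 = 217.7 * 2.5125 = 546.97 K

546.97


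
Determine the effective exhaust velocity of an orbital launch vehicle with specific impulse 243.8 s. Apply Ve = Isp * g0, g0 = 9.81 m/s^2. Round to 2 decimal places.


Step 1: Ve = Isp * g0 = 243.8 * 9.81
Step 2: Ve = 2391.68 m/s

2391.68


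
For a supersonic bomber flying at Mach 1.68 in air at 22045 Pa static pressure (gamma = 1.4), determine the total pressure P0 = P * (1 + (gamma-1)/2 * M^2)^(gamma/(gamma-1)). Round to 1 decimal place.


Step 1: (gamma-1)/2 * M^2 = 0.2 * 2.8224 = 0.56448
Step 2: 1 + 0.56448 = 1.56448
Step 3: Exponent gamma/(gamma-1) = 3.5
Step 4: P0 = 22045 * 1.56448^3.5 = 105585.7 Pa

105585.7


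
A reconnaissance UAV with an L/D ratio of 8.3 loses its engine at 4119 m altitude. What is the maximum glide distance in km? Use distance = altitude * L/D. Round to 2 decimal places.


Step 1: Glide distance = altitude * L/D = 4119 * 8.3 = 34187.7 m
Step 2: Convert to km: 34187.7 / 1000 = 34.19 km

34.19


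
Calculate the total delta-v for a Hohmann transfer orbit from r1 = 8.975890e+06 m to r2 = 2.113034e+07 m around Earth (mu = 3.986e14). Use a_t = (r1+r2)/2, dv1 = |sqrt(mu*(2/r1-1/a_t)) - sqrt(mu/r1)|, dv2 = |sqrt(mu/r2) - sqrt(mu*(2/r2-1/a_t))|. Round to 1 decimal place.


Step 1: Transfer semi-major axis a_t = (8.975890e+06 + 2.113034e+07) / 2 = 1.505312e+07 m
Step 2: v1 (circular at r1) = sqrt(mu/r1) = 6663.92 m/s
Step 3: v_t1 = sqrt(mu*(2/r1 - 1/a_t)) = 7895.32 m/s
Step 4: dv1 = |7895.32 - 6663.92| = 1231.4 m/s
Step 5: v2 (circular at r2) = 4343.26 m/s, v_t2 = 3353.83 m/s
Step 6: dv2 = |4343.26 - 3353.83| = 989.43 m/s
Step 7: Total delta-v = 1231.4 + 989.43 = 2220.8 m/s

2220.8


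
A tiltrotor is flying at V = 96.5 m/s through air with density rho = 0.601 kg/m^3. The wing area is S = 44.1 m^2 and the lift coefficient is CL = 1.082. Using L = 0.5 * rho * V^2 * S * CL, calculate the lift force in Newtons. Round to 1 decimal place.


Step 1: Calculate dynamic pressure q = 0.5 * 0.601 * 96.5^2 = 0.5 * 0.601 * 9312.25 = 2798.3311 Pa
Step 2: Multiply by wing area and lift coefficient: L = 2798.3311 * 44.1 * 1.082
Step 3: L = 123406.4026 * 1.082 = 133525.7 N

133525.7


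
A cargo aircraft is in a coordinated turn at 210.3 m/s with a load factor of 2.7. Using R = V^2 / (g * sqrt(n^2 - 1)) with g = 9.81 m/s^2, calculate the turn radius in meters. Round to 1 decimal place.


Step 1: V^2 = 210.3^2 = 44226.09
Step 2: n^2 - 1 = 2.7^2 - 1 = 6.29
Step 3: sqrt(6.29) = 2.507987
Step 4: R = 44226.09 / (9.81 * 2.507987) = 1797.6 m

1797.6


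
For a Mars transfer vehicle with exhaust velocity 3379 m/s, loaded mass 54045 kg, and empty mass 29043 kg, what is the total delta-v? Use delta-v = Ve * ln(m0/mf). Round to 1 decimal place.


Step 1: Mass ratio m0/mf = 54045 / 29043 = 1.860861
Step 2: ln(1.860861) = 0.62104
Step 3: delta-v = 3379 * 0.62104 = 2098.5 m/s

2098.5


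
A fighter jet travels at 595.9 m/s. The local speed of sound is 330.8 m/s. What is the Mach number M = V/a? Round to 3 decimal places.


Step 1: M = V / a = 595.9 / 330.8
Step 2: M = 1.801

1.801


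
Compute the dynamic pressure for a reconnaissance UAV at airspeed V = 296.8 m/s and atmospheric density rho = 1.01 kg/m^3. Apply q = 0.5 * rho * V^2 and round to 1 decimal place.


Step 1: V^2 = 296.8^2 = 88090.24
Step 2: q = 0.5 * 1.01 * 88090.24
Step 3: q = 44485.6 Pa

44485.6


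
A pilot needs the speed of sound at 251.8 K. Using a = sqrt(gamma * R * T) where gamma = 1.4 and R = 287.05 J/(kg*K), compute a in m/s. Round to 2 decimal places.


Step 1: gamma * R * T = 1.4 * 287.05 * 251.8 = 101190.866
Step 2: a = sqrt(101190.866) = 318.11 m/s

318.11


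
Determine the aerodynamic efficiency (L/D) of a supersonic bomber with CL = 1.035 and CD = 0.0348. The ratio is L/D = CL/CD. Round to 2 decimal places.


Step 1: L/D = CL / CD = 1.035 / 0.0348
Step 2: L/D = 29.74

29.74


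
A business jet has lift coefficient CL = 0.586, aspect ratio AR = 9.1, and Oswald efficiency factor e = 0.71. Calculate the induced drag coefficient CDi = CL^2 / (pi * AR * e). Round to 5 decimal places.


Step 1: CL^2 = 0.586^2 = 0.343396
Step 2: pi * AR * e = 3.14159 * 9.1 * 0.71 = 20.29783
Step 3: CDi = 0.343396 / 20.29783 = 0.01692

0.01692


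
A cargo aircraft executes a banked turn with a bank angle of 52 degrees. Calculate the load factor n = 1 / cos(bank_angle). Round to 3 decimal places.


Step 1: Convert 52 degrees to radians = 0.907571
Step 2: cos(52 deg) = 0.615661
Step 3: n = 1 / 0.615661 = 1.624

1.624


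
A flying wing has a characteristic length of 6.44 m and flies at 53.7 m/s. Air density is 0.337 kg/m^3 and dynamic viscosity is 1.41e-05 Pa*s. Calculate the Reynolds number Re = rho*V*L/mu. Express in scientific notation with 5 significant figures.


Step 1: Numerator = rho * V * L = 0.337 * 53.7 * 6.44 = 116.544036
Step 2: Re = 116.544036 / 1.41e-05
Step 3: Re = 8.2655e+06

8.2655e+06


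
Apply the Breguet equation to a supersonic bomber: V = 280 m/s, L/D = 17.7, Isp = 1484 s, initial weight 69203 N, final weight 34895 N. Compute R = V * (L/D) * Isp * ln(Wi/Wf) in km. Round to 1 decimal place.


Step 1: Coefficient = V * (L/D) * Isp = 280 * 17.7 * 1484 = 7354704.0 m
Step 2: Wi/Wf = 69203 / 34895 = 1.983178
Step 3: ln(1.983178) = 0.684701
Step 4: R = 7354704.0 * 0.684701 = 5035770.7 m = 5035.8 km

5035.8


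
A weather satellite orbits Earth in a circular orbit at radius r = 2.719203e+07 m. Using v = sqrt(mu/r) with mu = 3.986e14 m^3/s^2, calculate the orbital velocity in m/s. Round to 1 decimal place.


Step 1: mu / r = 3.986e14 / 2.719203e+07 = 14658706.9814
Step 2: v = sqrt(14658706.9814) = 3828.7 m/s

3828.7


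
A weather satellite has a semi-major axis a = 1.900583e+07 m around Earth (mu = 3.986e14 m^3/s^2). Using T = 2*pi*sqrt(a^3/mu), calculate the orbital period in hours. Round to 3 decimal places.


Step 1: a^3 / mu = 6.865316e+21 / 3.986e14 = 1.722357e+07
Step 2: sqrt(1.722357e+07) = 4150.1292 s
Step 3: T = 2*pi * 4150.1292 = 26076.03 s
Step 4: T in hours = 26076.03 / 3600 = 7.243 hours

7.243


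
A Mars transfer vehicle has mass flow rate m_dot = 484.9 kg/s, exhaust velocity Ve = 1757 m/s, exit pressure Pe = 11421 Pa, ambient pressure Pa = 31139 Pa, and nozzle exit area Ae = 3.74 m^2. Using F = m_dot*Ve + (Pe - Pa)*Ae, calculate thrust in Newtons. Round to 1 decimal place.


Step 1: Momentum thrust = m_dot * Ve = 484.9 * 1757 = 851969.3 N
Step 2: Pressure thrust = (Pe - Pa) * Ae = (11421 - 31139) * 3.74 = -73745.32 N
Step 3: Total thrust F = 851969.3 + -73745.32 = 778224.0 N

778224.0


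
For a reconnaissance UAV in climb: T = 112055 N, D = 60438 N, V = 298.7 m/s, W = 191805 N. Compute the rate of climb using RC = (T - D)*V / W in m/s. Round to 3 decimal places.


Step 1: Excess thrust = T - D = 112055 - 60438 = 51617 N
Step 2: Excess power = 51617 * 298.7 = 15417997.9 W
Step 3: RC = 15417997.9 / 191805 = 80.384 m/s

80.384


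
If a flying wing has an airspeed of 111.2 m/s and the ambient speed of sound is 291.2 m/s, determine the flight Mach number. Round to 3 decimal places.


Step 1: M = V / a = 111.2 / 291.2
Step 2: M = 0.382

0.382
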